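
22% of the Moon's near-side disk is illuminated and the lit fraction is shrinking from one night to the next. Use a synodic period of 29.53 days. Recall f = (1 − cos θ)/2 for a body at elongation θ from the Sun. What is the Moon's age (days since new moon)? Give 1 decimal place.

24.9 days

Invert f = (1 − cos θ)/2 to get cos θ = 1 − 2(0.22) = 0.560, hence θ₀ = arccos 0.560 = 55.9°.
Waning ⇒ past full, so θ = 360° − 55.9° = 304.1°.
That fraction of the synodic month is 304.1/360 × 29.53 d ≈ 24.94 d.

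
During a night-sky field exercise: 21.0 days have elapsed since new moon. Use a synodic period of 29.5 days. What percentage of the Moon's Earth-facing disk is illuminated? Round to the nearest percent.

Elongation θ = 360° × 21.0/29.5 ≈ 256.3°.
With cos θ = (-0.237), the lit fraction is (1 − (-0.237))/2 ≈ 0.619, so 62%.

62%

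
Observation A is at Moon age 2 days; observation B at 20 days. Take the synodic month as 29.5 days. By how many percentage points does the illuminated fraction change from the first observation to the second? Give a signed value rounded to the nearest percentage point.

First observation: θ = 360°·2/29.5 = 24.4°, so f = 0.045.
Second observation: θ = 244.1°, f = 0.719.
Δf = 0.719 − 0.045 = +0.674, i.e. +67 pp.

+67 percentage points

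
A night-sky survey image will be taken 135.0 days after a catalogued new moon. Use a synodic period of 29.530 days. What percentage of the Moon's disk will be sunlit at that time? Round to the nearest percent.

135.0/29.530 = 4.572 lunations, so 4 complete cycles and 16.88 d into the next.
Phase angle: θ = 360°·(16.88 d)/(29.530 d) = 205.8°.
With cos θ = (-0.900), the lit fraction is (1 − (-0.900))/2 ≈ 0.950, so 95%.

95%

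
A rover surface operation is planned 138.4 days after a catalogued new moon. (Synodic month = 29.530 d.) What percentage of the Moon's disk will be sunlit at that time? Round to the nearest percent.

138.4 d spans 4 complete synodic months (4 × 29.530 = 118.12 d) plus 20.28 d.
Phase angle: θ = 360°·(20.28 d)/(29.530 d) = 247.2°.
cos 247.2° = (-0.387), so f = (1 − (-0.387))/2 = 0.693, so 69%.

69%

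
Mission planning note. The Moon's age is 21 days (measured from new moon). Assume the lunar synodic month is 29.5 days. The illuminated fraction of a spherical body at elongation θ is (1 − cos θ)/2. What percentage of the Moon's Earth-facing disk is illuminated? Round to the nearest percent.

62%

The Moon has covered 21/29.5 of its cycle, so θ ≈ 360° × 21/29.5 = 256.3°.
With cos θ = (-0.237), the lit fraction is (1 − (-0.237))/2 ≈ 0.619, so 62%.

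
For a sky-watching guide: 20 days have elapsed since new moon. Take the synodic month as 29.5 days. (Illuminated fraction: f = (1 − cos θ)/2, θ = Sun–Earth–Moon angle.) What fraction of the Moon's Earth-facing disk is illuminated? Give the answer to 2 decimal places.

The Moon has covered 20/29.5 of its cycle, so θ ≈ 360° × 20/29.5 = 244.1°.
With cos θ = (-0.437), the lit fraction is (1 − (-0.437))/2 ≈ 0.719.

0.72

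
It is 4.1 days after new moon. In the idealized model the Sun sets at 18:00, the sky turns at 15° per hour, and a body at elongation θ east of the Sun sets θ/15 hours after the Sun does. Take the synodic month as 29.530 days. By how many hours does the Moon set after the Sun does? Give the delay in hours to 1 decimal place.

Phase angle: θ = 360°·(4.1 d)/(29.530 d) = 50.0°.
Delay after the Sun = 50.0° / (15°/h) ≈ 3.33 h.
So the Moon sets 3.33 h after the Sun.

3.3 h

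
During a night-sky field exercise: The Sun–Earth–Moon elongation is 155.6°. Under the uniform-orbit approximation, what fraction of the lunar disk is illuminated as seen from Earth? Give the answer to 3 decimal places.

0.955

cos 155.6° = (-0.911), so f = (1 − (-0.911))/2 = 0.955.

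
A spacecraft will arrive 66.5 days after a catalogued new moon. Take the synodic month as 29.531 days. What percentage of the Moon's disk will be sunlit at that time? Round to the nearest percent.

66.5 d spans 2 complete synodic months (2 × 29.531 = 59.06 d) plus 7.44 d.
The Moon has covered 7.44/29.531 of its cycle, so θ ≈ 360° × 7.44/29.531 = 90.7°.
cos 90.7° = (-0.012), so f = (1 − (-0.012))/2 = 0.506, so 51%.

51%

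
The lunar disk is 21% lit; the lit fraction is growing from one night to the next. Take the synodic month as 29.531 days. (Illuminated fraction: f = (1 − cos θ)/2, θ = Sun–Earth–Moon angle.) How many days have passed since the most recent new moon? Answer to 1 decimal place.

4.5 days

cos θ = 1 − 2f = 0.580, giving a principal value of 54.5°.
Waxing ⇒ before full, so θ = 54.5°.
That fraction of the synodic month is 54.5/360 × 29.531 d ≈ 4.47 d.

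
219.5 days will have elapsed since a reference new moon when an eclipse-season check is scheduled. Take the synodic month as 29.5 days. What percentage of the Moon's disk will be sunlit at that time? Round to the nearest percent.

219.5/29.5 = 7.441 lunations, so 7 complete cycles and 13.00 d into the next.
The Moon has covered 13.00/29.5 of its cycle, so θ ≈ 360° × 13.00/29.5 = 158.6°.
cos 158.6° = (-0.931), so f = (1 − (-0.931))/2 = 0.966, so 97%.

97%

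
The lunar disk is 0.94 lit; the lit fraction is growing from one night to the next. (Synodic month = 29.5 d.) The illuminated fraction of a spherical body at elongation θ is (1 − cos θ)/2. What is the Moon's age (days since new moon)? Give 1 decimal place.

From f = (1 − cos θ)/2: cos θ = 1 − 2×0.94 = -0.880; arccos → 151.6°.
The Moon is waxing (0°–180°), so θ = 151.6° directly.
At 360°/29.5 d per day, 151.6° corresponds to 12.43 days.

12.4 days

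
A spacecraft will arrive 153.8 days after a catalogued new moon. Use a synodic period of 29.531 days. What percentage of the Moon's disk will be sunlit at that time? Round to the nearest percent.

153.8/29.531 = 5.208 lunations, so 5 complete cycles and 6.15 d into the next.
Elongation θ = 360° × 6.15/29.531 ≈ 74.9°.
Illuminated fraction = (1 − cos 74.9°)/2 = (1 − 0.260)/2 ≈ 0.370, so 37%.

37%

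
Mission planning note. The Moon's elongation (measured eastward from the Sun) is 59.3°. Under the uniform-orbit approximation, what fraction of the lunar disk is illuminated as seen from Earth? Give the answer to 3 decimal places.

0.245

Half-versine of 59.3°: (1 − 0.511)/2 = 0.245.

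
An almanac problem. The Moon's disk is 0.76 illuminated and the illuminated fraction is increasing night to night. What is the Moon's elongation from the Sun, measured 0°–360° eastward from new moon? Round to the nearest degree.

From f = (1 − cos θ)/2: cos θ = 1 − 2×0.76 = -0.520; arccos → 121.3°.
The Moon is waxing (0°–180°), so θ = 121.3° directly.

121°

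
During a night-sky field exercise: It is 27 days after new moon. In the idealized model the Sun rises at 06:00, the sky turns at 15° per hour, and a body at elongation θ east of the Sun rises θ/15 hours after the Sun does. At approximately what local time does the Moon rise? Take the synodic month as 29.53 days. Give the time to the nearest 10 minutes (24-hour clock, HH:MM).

The Moon has covered 27/29.53 of its cycle, so θ ≈ 360° × 27/29.53 = 329.2°.
At 15° of sky rotation per hour, 329.2° corresponds to a 21.94 h lag.
06:00 + 21.944 h ≈ 03:57 → 04:00 to the nearest ten minutes.

04:00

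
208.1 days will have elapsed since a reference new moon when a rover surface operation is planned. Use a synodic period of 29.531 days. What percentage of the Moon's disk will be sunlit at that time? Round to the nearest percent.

Reduce mod P: 208.1 − 7×29.531 = 1.38 d into the current lunation.
Phase angle: θ = 360°·(1.38 d)/(29.531 d) = 16.9°.
Illuminated fraction = (1 − cos 16.9°)/2 = (1 − 0.957)/2 ≈ 0.021, so 2%.

2%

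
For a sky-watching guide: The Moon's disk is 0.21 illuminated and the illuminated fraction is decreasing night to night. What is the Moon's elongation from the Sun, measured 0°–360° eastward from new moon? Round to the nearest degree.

From f = (1 − cos θ)/2: cos θ = 1 − 2×0.21 = 0.580; arccos → 54.5°.
Waning ⇒ past full, so θ = 360° − 54.5° = 305.5°.

305°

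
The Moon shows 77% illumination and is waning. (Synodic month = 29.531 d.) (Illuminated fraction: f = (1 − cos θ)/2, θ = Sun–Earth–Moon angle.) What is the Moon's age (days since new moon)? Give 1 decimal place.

19.5 days

From f = (1 − cos θ)/2: cos θ = 1 − 2×0.77 = -0.540; arccos → 122.7°.
Waning ⇒ past full, so θ = 360° − 122.7° = 237.3°.
That fraction of the synodic month is 237.3/360 × 29.531 d ≈ 19.47 d.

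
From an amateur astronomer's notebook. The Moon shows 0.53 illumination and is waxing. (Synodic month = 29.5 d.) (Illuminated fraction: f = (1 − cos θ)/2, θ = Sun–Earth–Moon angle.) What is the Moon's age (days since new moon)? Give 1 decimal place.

cos θ = 1 − 2f = -0.060, giving a principal value of 93.4°.
The Moon is waxing (0°–180°), so θ = 93.4° directly.
Age = 29.5 × 93.4°/360° ≈ 7.66 days.

7.7 days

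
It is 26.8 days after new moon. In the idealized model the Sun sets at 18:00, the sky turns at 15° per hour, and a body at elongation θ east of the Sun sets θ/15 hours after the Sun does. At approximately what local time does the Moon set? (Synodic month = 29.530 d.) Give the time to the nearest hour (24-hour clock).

16:00

The Moon has covered 26.8/29.530 of its cycle, so θ ≈ 360° × 26.8/29.530 = 326.7°.
Delay after the Sun = 326.7° / (15°/h) ≈ 21.78 h.
18:00 + 21.78 h ≈ 15:47 → 16:00 to the nearest hour.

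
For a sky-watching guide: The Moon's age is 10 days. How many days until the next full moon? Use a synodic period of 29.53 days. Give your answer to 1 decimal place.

4.8 days

Full moon occurs at elongation 180°, i.e. at age 29.53 × 180/360 = 14.765 d.
So 4.765 days remain (14.765 − 10).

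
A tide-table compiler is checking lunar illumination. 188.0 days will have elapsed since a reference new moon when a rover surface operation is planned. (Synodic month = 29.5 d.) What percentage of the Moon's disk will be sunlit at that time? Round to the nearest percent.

Reduce mod P: 188.0 − 6×29.5 = 11.00 d into the current lunation.
Elongation θ = 360° × 11.00/29.5 ≈ 134.2°.
Illuminated fraction = (1 − cos 134.2°)/2 = (1 − (-0.698))/2 ≈ 0.849, so 85%.

85%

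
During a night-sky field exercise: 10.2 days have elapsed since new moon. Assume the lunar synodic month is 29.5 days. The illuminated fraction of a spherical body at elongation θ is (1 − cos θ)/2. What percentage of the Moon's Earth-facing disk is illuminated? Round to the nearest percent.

Elongation θ = 360° × 10.2/29.5 ≈ 124.5°.
With cos θ = (-0.566), the lit fraction is (1 − (-0.566))/2 ≈ 0.783, so 78%.

78%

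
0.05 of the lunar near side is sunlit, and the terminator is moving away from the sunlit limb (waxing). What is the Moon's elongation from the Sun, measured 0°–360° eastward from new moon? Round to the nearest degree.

26°

Invert f = (1 − cos θ)/2 to get cos θ = 1 − 2(0.05) = 0.900, hence θ₀ = arccos 0.900 = 25.8°.
Waxing ⇒ before full, so θ = 25.8°.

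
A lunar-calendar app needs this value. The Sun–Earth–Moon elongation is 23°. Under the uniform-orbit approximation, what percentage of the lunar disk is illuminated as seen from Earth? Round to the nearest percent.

4%

f = (1 − cos 23°)/2 = (1 − 0.921)/2 ≈ 0.040, i.e. 4%.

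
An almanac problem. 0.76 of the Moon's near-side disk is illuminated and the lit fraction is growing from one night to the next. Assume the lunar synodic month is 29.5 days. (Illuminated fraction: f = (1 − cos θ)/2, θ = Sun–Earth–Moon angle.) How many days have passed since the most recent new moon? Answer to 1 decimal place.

From f = (1 − cos θ)/2: cos θ = 1 − 2×0.76 = -0.520; arccos → 121.3°.
The Moon is waxing (0°–180°), so θ = 121.3° directly.
That fraction of the synodic month is 121.3/360 × 29.5 d ≈ 9.94 d.

9.9 days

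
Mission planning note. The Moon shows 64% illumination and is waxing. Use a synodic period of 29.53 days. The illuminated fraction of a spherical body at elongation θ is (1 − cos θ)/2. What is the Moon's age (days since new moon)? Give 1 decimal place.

8.7 days

cos θ = 1 − 2f = -0.280, giving a principal value of 106.3°.
Before full moon the principal value applies: θ = 106.3°.
At 360°/29.53 d per day, 106.3° corresponds to 8.72 days.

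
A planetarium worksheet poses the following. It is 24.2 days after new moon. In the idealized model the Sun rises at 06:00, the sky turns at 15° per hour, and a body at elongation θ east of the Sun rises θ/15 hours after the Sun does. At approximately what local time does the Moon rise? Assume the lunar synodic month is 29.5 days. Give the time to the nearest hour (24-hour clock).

02:00

The Moon has covered 24.2/29.5 of its cycle, so θ ≈ 360° × 24.2/29.5 = 295.3°.
At 15° of sky rotation per hour, 295.3° corresponds to a 19.69 h lag.
06:00 + 19.69 h ≈ 01:41 → 02:00 to the nearest hour.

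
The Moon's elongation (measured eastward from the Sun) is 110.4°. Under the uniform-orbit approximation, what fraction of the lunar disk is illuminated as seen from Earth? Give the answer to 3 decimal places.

0.674

cos 110.4° = (-0.349), so f = (1 − (-0.349))/2 = 0.674.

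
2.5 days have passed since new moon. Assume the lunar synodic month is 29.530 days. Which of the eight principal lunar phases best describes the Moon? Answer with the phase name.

waxing crescent

At 2.5/29.530 of the cycle, θ ≈ 30° — the waxing crescent range.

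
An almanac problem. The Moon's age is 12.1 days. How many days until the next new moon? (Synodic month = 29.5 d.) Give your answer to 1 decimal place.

One full lunation from the last new moon is 29.5 d; remaining = 29.5 − 12.1 = 17.400 d.

17.4 days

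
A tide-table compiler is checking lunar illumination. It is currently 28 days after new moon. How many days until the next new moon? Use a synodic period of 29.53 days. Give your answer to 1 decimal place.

1.5 days

One full lunation from the last new moon is 29.53 d; remaining = 29.53 − 28 = 1.530 d.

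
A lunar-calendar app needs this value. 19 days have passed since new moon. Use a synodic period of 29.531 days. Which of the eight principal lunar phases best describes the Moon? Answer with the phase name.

θ ≈ 360° × 19/29.531 = 232°, which falls in the waning gibbous sector.

waning gibbous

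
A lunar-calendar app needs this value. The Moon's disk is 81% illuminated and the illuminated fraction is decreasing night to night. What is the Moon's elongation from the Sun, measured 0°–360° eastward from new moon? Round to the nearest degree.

Invert f = (1 − cos θ)/2 to get cos θ = 1 − 2(0.81) = -0.620, hence θ₀ = arccos -0.620 = 128.3°.
Since the Moon is past full (waning), take the reflex angle: θ = 360° − 128.3° = 231.7°.

232°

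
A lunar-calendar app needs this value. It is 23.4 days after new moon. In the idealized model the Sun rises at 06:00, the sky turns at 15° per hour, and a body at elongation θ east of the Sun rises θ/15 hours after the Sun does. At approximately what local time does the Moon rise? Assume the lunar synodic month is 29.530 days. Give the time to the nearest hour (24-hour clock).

The Moon has covered 23.4/29.530 of its cycle, so θ ≈ 360° × 23.4/29.530 = 285.3°.
The Moon trails the Sun by θ/15 = 285.3/15 ≈ 19.02 hours.
06:00 + 19.02 h ≈ 01:01 → 01:00 to the nearest hour.

01:00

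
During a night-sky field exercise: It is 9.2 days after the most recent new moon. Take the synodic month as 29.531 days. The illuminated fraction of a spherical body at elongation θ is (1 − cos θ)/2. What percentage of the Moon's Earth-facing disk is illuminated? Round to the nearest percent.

Phase angle: θ = 360°·(9.2 d)/(29.531 d) = 112.2°.
cos 112.2° = (-0.377), so f = (1 − (-0.377))/2 = 0.689, so 69%.

69%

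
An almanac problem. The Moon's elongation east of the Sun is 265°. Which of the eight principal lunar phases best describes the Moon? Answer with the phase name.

The last quarter sector spans roughly 248°–292°; 265° falls inside it.

last quarter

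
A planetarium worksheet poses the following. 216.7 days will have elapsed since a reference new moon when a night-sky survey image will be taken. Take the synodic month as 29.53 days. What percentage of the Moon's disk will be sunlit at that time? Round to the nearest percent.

76%

216.7/29.53 = 7.338 lunations, so 7 complete cycles and 9.99 d into the next.
Elongation θ = 360° × 9.99/29.53 ≈ 121.8°.
With cos θ = (-0.527), the lit fraction is (1 − (-0.527))/2 ≈ 0.763, so 76%.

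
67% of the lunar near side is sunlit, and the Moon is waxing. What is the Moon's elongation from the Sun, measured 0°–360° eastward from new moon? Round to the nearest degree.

110°

Invert f = (1 − cos θ)/2 to get cos θ = 1 − 2(0.67) = -0.340, hence θ₀ = arccos -0.340 = 109.9°.
The Moon is waxing (0°–180°), so θ = 109.9° directly.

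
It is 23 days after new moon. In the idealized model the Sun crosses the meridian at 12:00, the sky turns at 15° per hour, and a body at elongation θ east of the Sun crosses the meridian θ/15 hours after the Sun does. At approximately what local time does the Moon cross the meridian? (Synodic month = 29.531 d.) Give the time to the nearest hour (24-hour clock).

Elongation θ = 360° × 23/29.531 ≈ 280.4°.
Delay after the Sun = 280.4° / (15°/h) ≈ 18.69 h.
12:00 + 18.69 h ≈ 06:42 → 07:00 to the nearest hour.

07:00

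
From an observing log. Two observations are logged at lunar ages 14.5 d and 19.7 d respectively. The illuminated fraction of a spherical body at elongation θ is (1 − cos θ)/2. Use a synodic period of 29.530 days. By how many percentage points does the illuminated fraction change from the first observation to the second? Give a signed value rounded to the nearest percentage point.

First observation: θ = 360°·14.5/29.530 = 176.8°, so f = 0.999.
Second observation: θ = 240.2°, f = 0.749.
Δf = 0.749 − 0.999 = -0.250, i.e. -25 pp.

-25 percentage points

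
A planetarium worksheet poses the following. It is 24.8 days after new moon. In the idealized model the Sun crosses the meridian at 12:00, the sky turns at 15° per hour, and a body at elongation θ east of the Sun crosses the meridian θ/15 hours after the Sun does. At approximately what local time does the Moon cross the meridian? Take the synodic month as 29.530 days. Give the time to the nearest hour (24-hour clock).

08:00

Phase angle: θ = 360°·(24.8 d)/(29.530 d) = 302.3°.
Delay after the Sun = 302.3° / (15°/h) ≈ 20.16 h.
12:00 + 20.16 h ≈ 08:09 → 08:00 to the nearest hour.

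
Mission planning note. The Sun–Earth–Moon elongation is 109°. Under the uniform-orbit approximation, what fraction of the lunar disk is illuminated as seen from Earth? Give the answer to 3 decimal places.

0.663

Half-versine of 109°: (1 − (-0.326))/2 = 0.663.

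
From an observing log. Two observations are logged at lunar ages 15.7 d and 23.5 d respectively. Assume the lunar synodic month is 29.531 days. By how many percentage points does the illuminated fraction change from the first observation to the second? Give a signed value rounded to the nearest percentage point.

-63 percentage points

First observation: θ = 360°·15.7/29.531 = 191.4°, so f = 0.990.
Second observation: θ = 286.5°, f = 0.358.
Δf = 0.358 − 0.990 = -0.632, i.e. -63 pp.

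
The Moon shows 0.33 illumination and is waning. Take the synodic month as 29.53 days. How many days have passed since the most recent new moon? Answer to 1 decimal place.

cos θ = 1 − 2f = 0.340, giving a principal value of 70.1°.
A waning Moon lies in 180°–360°, so θ = 360° − 70.1° = 289.9°.
That fraction of the synodic month is 289.9/360 × 29.53 d ≈ 23.78 d.

23.8 days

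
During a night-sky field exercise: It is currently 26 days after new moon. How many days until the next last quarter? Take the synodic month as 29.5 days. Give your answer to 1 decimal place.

25.6 days

Last quarter is 0.75 of the way through the cycle: age 0.75 × 29.5 = 22.125 d.
Already past this cycle's last quarter; the next is at 22.125 + 29.5 = 51.625 d, so 51.625 − 26 = 25.625 days.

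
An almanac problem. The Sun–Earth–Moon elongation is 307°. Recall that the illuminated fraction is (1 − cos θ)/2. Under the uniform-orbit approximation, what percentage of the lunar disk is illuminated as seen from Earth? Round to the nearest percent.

20%

Half-versine of 307°: (1 − 0.602)/2 = 0.199, i.e. 20%.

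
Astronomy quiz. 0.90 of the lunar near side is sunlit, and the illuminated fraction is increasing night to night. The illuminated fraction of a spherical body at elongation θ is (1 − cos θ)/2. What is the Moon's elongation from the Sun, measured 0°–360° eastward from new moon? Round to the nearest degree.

143°

cos θ = 1 − 2f = -0.800, giving a principal value of 143.1°.
The Moon is waxing (0°–180°), so θ = 143.1° directly.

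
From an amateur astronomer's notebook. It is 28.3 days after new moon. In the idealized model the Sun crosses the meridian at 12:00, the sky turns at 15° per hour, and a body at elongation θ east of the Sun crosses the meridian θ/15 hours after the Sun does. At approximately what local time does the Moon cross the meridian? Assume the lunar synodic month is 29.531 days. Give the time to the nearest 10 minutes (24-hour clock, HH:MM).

11:00

Elongation θ = 360° × 28.3/29.531 ≈ 345.0°.
The Moon trails the Sun by θ/15 = 345.0/15 ≈ 23.00 hours.
12:00 + 23.000 h ≈ 11:00 → 11:00 to the nearest ten minutes.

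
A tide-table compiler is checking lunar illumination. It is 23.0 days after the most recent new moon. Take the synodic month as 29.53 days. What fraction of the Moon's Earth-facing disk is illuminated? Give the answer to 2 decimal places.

0.41

The Moon has covered 23.0/29.53 of its cycle, so θ ≈ 360° × 23.0/29.53 = 280.4°.
With cos θ = 0.180, the lit fraction is (1 − 0.180)/2 ≈ 0.410.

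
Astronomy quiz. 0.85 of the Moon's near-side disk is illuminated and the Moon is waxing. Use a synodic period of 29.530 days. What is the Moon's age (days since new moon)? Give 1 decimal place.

11.0 days

From f = (1 − cos θ)/2: cos θ = 1 − 2×0.85 = -0.700; arccos → 134.4°.
Before full moon the principal value applies: θ = 134.4°.
That fraction of the synodic month is 134.4/360 × 29.530 d ≈ 11.03 d.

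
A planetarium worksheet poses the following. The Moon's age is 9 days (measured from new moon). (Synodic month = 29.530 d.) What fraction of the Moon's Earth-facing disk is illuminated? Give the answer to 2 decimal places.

0.67

The Moon has covered 9/29.530 of its cycle, so θ ≈ 360° × 9/29.530 = 109.7°.
Illuminated fraction = (1 − cos 109.7°)/2 = (1 − (-0.337))/2 ≈ 0.669.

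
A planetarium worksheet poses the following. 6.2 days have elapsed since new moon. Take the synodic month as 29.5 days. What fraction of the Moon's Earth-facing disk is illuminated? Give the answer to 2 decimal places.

The Moon has covered 6.2/29.5 of its cycle, so θ ≈ 360° × 6.2/29.5 = 75.7°.
Illuminated fraction = (1 − cos 75.7°)/2 = (1 − 0.248)/2 ≈ 0.376.

0.38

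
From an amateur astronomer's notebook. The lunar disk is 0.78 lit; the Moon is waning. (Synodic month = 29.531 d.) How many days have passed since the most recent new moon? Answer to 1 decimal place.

19.4 days

cos θ = 1 − 2f = -0.560, giving a principal value of 124.1°.
Waning ⇒ past full, so θ = 360° − 124.1° = 235.9°.
Age = 29.531 × 235.9°/360° ≈ 19.35 days.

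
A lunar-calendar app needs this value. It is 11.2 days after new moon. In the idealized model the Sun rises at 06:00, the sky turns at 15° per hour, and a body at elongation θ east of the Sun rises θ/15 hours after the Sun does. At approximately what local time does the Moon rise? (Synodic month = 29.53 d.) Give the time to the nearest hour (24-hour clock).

Elongation θ = 360° × 11.2/29.53 ≈ 136.5°.
Delay after the Sun = 136.5° / (15°/h) ≈ 9.10 h.
06:00 + 9.10 h ≈ 15:06 → 15:00 to the nearest hour.

15:00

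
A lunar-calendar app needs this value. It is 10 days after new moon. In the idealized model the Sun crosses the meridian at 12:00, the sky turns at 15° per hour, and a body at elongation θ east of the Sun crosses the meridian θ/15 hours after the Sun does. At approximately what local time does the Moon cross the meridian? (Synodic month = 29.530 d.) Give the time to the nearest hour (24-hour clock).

The Moon has covered 10/29.530 of its cycle, so θ ≈ 360° × 10/29.530 = 121.9°.
Delay after the Sun = 121.9° / (15°/h) ≈ 8.13 h.
12:00 + 8.13 h ≈ 20:08 → 20:00 to the nearest hour.

20:00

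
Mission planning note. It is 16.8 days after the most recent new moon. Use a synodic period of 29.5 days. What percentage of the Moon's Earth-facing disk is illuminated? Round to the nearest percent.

Elongation θ = 360° × 16.8/29.5 ≈ 205.0°.
With cos θ = (-0.906), the lit fraction is (1 − (-0.906))/2 ≈ 0.953, so 95%.

95%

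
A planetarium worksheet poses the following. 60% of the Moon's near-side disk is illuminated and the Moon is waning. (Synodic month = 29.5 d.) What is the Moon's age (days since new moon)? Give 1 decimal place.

21.2 days

Invert f = (1 − cos θ)/2 to get cos θ = 1 − 2(0.60) = -0.200, hence θ₀ = arccos -0.200 = 101.5°.
Since the Moon is past full (waning), take the reflex angle: θ = 360° − 101.5° = 258.5°.
Age = 29.5 × 258.5°/360° ≈ 21.18 days.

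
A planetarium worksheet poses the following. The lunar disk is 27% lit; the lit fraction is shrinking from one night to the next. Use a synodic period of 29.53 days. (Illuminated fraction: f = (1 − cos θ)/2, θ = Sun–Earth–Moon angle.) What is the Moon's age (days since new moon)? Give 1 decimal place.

24.4 days

cos θ = 1 − 2f = 0.460, giving a principal value of 62.6°.
Waning ⇒ past full, so θ = 360° − 62.6° = 297.4°.
Age = 29.53 × 297.4°/360° ≈ 24.39 days.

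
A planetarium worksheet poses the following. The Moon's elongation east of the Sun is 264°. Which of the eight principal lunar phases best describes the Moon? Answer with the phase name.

264° lies in the last quarter sector of the 8-phase cycle.

last quarter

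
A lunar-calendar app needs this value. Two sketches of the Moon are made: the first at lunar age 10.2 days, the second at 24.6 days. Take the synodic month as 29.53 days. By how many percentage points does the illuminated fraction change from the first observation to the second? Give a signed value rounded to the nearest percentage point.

-53 percentage points

θ₁ = 360° × 10.2/29.53 = 124.3°, f₁ = (1 − cos θ₁)/2 = 0.782.
θ₂ = 360° × 24.6/29.53 = 299.9°, f₂ = (1 − cos θ₂)/2 = 0.251.
Change = f₂ − f₁ = -0.531 → -53 percentage points.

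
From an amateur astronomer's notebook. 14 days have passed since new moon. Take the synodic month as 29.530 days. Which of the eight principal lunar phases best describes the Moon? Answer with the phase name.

full moon

θ ≈ 360° × 14/29.530 = 171°, which falls in the full moon sector.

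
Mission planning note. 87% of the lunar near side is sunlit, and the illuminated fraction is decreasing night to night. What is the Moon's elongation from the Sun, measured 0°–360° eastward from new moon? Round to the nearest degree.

cos θ = 1 − 2f = -0.740, giving a principal value of 137.7°.
A waning Moon lies in 180°–360°, so θ = 360° − 137.7° = 222.3°.

222°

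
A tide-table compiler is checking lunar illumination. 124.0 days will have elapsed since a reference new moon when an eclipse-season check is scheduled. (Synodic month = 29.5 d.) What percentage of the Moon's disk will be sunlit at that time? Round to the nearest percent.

36%

124.0 d spans 4 complete synodic months (4 × 29.5 = 118.00 d) plus 6.00 d.
Phase angle: θ = 360°·(6.00 d)/(29.5 d) = 73.2°.
Illuminated fraction = (1 − cos 73.2°)/2 = (1 − 0.289)/2 ≈ 0.356, so 36%.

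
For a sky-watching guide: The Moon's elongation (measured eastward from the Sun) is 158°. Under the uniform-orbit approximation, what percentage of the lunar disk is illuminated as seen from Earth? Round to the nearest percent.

96%

f = (1 − cos 158°)/2 = (1 − (-0.927))/2 ≈ 0.964, i.e. 96%.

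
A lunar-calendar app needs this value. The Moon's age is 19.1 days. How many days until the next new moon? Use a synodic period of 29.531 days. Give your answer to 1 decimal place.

The next new moon completes the synodic month: 29.531 − 19.1 = 10.431 days.

10.4 days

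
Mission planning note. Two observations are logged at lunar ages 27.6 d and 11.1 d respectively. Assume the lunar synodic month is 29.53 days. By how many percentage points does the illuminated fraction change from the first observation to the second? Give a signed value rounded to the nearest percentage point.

First observation: θ = 360°·27.6/29.53 = 336.5°, so f = 0.042.
Second observation: θ = 135.3°, f = 0.856.
Δf = 0.856 − 0.042 = +0.814, i.e. +81 pp.

+81 pp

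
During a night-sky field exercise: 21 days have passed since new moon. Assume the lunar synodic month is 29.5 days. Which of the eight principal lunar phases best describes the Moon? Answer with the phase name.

θ ≈ 360° × 21/29.5 = 256°, which falls in the last quarter sector.

last quarter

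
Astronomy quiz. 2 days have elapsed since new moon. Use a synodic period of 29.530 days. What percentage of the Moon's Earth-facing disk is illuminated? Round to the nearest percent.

4%

Elongation θ = 360° × 2/29.530 ≈ 24.4°.
cos 24.4° = 0.911, so f = (1 − 0.911)/2 = 0.045, so 4%.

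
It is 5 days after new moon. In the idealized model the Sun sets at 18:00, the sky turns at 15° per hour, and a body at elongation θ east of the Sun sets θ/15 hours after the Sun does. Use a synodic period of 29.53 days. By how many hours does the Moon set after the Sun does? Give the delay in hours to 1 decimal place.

4.1 h

Elongation θ = 360° × 5/29.53 ≈ 61.0°.
Delay after the Sun = 61.0° / (15°/h) ≈ 4.06 h.
So the Moon sets 4.06 h after the Sun.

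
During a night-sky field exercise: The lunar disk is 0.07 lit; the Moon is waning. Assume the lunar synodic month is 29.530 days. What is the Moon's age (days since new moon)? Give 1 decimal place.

Invert f = (1 − cos θ)/2 to get cos θ = 1 − 2(0.07) = 0.860, hence θ₀ = arccos 0.860 = 30.7°.
A waning Moon lies in 180°–360°, so θ = 360° − 30.7° = 329.3°.
At 360°/29.530 d per day, 329.3° corresponds to 27.01 days.

27.0 days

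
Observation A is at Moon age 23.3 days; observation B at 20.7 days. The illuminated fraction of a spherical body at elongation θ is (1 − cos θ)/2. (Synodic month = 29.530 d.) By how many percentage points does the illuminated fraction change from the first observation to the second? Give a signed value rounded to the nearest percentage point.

+27 pp

θ₁ = 360° × 23.3/29.530 = 284.1°, f₁ = (1 − cos θ₁)/2 = 0.379.
θ₂ = 360° × 20.7/29.530 = 252.4°, f₂ = (1 − cos θ₂)/2 = 0.652.
Change = f₂ − f₁ = +0.273 → +27 percentage points.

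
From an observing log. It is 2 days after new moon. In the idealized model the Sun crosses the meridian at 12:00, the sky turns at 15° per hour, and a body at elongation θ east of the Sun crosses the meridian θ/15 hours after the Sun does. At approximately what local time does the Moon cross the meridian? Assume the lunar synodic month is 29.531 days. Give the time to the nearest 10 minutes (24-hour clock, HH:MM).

13:40

Phase angle: θ = 360°·(2 d)/(29.531 d) = 24.4°.
Delay after the Sun = 24.4° / (15°/h) ≈ 1.63 h.
12:00 + 1.625 h ≈ 13:38 → 13:40 to the nearest ten minutes.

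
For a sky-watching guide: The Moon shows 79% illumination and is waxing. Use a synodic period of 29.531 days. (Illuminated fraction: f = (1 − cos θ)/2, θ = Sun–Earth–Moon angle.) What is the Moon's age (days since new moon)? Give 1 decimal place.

10.3 days

From f = (1 − cos θ)/2: cos θ = 1 − 2×0.79 = -0.580; arccos → 125.5°.
Waxing ⇒ before full, so θ = 125.5°.
Age = 29.531 × 125.5°/360° ≈ 10.29 days.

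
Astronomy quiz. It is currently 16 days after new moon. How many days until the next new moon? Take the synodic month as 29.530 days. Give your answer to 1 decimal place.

13.5 days

The next new moon completes the synodic month: 29.530 − 16 = 13.530 days.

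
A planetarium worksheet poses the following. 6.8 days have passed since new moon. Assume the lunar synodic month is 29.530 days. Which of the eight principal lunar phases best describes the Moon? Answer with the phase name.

first quarter

At 6.8/29.530 of the cycle, θ ≈ 83° — the first quarter range.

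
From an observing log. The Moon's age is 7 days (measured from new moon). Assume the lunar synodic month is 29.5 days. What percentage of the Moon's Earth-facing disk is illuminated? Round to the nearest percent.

46%

Phase angle: θ = 360°·(7 d)/(29.5 d) = 85.4°.
cos 85.4° = 0.080, so f = (1 − 0.080)/2 = 0.460, so 46%.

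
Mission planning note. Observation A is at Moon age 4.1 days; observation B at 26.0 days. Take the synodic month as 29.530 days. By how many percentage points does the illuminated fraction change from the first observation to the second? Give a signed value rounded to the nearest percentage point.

-4 percentage points

θ₁ = 360° × 4.1/29.530 = 50.0°, f₁ = (1 − cos θ₁)/2 = 0.178.
θ₂ = 360° × 26.0/29.530 = 317.0°, f₂ = (1 − cos θ₂)/2 = 0.135.
Change = f₂ − f₁ = -0.044 → -4 percentage points.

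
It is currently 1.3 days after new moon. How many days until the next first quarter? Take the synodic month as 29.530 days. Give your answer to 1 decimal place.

First quarter occurs at elongation 90°, i.e. at age 29.530 × 90/360 = 7.383 d.
That is 7.383 − 1.3 = 6.083 days ahead.

6.1 days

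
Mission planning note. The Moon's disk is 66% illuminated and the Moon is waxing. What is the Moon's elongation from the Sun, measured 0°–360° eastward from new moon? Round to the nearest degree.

109°

cos θ = 1 − 2f = -0.320, giving a principal value of 108.7°.
The Moon is waxing (0°–180°), so θ = 108.7° directly.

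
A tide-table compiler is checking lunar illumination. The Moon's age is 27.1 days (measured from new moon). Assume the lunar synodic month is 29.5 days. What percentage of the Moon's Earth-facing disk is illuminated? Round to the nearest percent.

6%

The Moon has covered 27.1/29.5 of its cycle, so θ ≈ 360° × 27.1/29.5 = 330.7°.
With cos θ = 0.872, the lit fraction is (1 − 0.872)/2 ≈ 0.064, so 6%.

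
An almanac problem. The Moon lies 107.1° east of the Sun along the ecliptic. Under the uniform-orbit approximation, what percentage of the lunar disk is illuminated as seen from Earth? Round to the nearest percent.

f = (1 − cos 107.1°)/2 = (1 − (-0.294))/2 ≈ 0.647, i.e. 65%.

65%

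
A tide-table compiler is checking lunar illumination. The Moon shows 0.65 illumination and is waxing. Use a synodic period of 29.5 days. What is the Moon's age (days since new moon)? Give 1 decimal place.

From f = (1 − cos θ)/2: cos θ = 1 − 2×0.65 = -0.300; arccos → 107.5°.
The Moon is waxing (0°–180°), so θ = 107.5° directly.
That fraction of the synodic month is 107.5/360 × 29.5 d ≈ 8.81 d.

8.8 days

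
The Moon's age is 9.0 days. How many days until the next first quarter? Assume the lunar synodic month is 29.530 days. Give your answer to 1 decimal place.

First quarter occurs at elongation 90°, i.e. at age 29.530 × 90/360 = 7.383 d.
This lunation's first quarter (7.383 d) has passed, so add one period: 36.913 − 9.0 = 27.913 days.

27.9 days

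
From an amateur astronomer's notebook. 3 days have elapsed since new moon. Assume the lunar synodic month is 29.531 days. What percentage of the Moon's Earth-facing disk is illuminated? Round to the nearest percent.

The Moon has covered 3/29.531 of its cycle, so θ ≈ 360° × 3/29.531 = 36.6°.
With cos θ = 0.803, the lit fraction is (1 − 0.803)/2 ≈ 0.098, so 10%.

10%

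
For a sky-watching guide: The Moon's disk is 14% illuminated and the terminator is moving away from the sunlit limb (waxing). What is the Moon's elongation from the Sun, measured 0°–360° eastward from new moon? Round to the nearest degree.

From f = (1 − cos θ)/2: cos θ = 1 − 2×0.14 = 0.720; arccos → 43.9°.
Waxing ⇒ before full, so θ = 43.9°.

44°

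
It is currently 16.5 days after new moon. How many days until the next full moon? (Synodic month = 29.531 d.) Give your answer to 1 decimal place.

27.8 days

Full moon occurs at elongation 180°, i.e. at age 29.531 × 180/360 = 14.765 d.
Already past this cycle's full moon; the next is at 14.765 + 29.531 = 44.296 d, so 44.296 − 16.5 = 27.796 days.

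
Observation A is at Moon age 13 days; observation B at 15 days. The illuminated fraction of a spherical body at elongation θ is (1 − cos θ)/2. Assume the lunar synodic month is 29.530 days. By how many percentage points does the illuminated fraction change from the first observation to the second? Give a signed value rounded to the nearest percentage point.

+3 percentage points

θ₁ = 360° × 13/29.530 = 158.5°, f₁ = (1 − cos θ₁)/2 = 0.965.
θ₂ = 360° × 15/29.530 = 182.9°, f₂ = (1 − cos θ₂)/2 = 0.999.
Change = f₂ − f₁ = +0.034 → +3 percentage points.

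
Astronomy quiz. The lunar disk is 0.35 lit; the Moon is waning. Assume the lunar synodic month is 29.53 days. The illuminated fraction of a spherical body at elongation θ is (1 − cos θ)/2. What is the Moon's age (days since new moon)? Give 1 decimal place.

23.6 days

cos θ = 1 − 2f = 0.300, giving a principal value of 72.5°.
Waning ⇒ past full, so θ = 360° − 72.5° = 287.5°.
That fraction of the synodic month is 287.5/360 × 29.53 d ≈ 23.58 d.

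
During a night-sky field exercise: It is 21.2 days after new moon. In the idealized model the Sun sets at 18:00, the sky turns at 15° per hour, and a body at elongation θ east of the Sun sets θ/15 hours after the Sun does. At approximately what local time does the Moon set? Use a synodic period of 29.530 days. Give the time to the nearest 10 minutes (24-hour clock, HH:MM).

11:10

The Moon has covered 21.2/29.530 of its cycle, so θ ≈ 360° × 21.2/29.530 = 258.4°.
Delay after the Sun = 258.4° / (15°/h) ≈ 17.23 h.
18:00 + 17.230 h ≈ 11:14 → 11:10 to the nearest ten minutes.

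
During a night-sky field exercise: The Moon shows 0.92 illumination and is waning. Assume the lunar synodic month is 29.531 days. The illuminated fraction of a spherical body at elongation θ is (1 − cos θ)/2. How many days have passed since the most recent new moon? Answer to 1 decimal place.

17.5 days

Invert f = (1 − cos θ)/2 to get cos θ = 1 − 2(0.92) = -0.840, hence θ₀ = arccos -0.840 = 147.1°.
Waning ⇒ past full, so θ = 360° − 147.1° = 212.9°.
That fraction of the synodic month is 212.9/360 × 29.531 d ≈ 17.46 d.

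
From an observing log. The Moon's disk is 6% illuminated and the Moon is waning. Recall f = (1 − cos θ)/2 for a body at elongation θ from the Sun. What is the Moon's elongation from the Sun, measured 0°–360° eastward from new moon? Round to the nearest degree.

332°

Invert f = (1 − cos θ)/2 to get cos θ = 1 − 2(0.06) = 0.880, hence θ₀ = arccos 0.880 = 28.4°.
Waning ⇒ past full, so θ = 360° − 28.4° = 331.6°.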